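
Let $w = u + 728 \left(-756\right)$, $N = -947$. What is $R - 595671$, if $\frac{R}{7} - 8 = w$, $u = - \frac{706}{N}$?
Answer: $- \frac{4212431935}{947} \approx -4.4482 \cdot 10^{6}$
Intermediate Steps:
$u = \frac{706}{947}$ ($u = - \frac{706}{-947} = \left(-706\right) \left(- \frac{1}{947}\right) = \frac{706}{947} \approx 0.74551$)
$w = - \frac{521197790}{947}$ ($w = \frac{706}{947} + 728 \left(-756\right) = \frac{706}{947} - 550368 = - \frac{521197790}{947} \approx -5.5037 \cdot 10^{5}$)
$R = - \frac{3648331498}{947}$ ($R = 56 + 7 \left(- \frac{521197790}{947}\right) = 56 - \frac{3648384530}{947} = - \frac{3648331498}{947} \approx -3.8525 \cdot 10^{6}$)
$R - 595671 = - \frac{3648331498}{947} - 595671 = - \frac{4212431935}{947}$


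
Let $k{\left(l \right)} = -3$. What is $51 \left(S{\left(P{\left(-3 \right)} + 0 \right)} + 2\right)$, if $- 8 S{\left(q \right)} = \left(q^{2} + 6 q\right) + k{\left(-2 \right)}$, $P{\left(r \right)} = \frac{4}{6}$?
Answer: $\frac{2227}{24} \approx 92.792$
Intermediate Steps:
$P{\left(r \right)} = \frac{2}{3}$ ($P{\left(r \right)} = 4 \cdot \frac{1}{6} = \frac{2}{3}$)
$S{\left(q \right)} = \frac{3}{8} - \frac{3 q}{4} - \frac{q^{2}}{8}$ ($S{\left(q \right)} = - \frac{\left(q^{2} + 6 q\right) - 3}{8} = - \frac{-3 + q^{2} + 6 q}{8} = \frac{3}{8} - \frac{3 q}{4} - \frac{q^{2}}{8}$)
$51 \left(S{\left(P{\left(-3 \right)} + 0 \right)} + 2\right) = 51 \left(\left(\frac{3}{8} - \frac{3 \left(\frac{2}{3} + 0\right)}{4} - \frac{\left(\frac{2}{3} + 0\right)^{2}}{8}\right) + 2\right) = 51 \left(\left(\frac{3}{8} - \frac{1}{2} - \frac{\left(\frac{2}{3}\right)^{2}}{8}\right) + 2\right) = 51 \left(\left(\frac{3}{8} - \frac{1}{2} - \frac{1}{18}\right) + 2\right) = 51 \left(- \frac{13}{72} + 2\right) = 51 \cdot \frac{131}{72} = \frac{2227}{24}$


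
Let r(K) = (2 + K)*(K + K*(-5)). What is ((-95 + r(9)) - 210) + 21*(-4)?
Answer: -785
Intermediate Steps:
r(K) = -4*K*(2 + K) (r(K) = (2 + K)*(K - 5*K) = (2 + K)*(-4*K) = -4*K*(2 + K))
((-95 + r(9)) - 210) + 21*(-4) = ((-95 - 4*9*(2 + 9)) - 210) + 21*(-4) = ((-95 - 4*9*11) - 210) - 84 = ((-95 - 396) - 210) - 84 = (-491 - 210) - 84 = -701 - 84 = -785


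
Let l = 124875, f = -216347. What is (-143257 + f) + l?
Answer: -234729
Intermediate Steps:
(-143257 + f) + l = (-143257 - 216347) + 124875 = -359604 + 124875 = -234729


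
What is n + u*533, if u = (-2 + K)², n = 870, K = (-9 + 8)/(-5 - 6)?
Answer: 340323/121 ≈ 2812.6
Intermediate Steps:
K = 1/11 (K = -1/(-11) = -1*(-1/11) = 1/11 ≈ 0.090909)
u = 441/121 (u = (-2 + 1/11)² = (-21/11)² = 441/121 ≈ 3.6446)
n + u*533 = 870 + (441/121)*533 = 870 + 235053/121 = 340323/121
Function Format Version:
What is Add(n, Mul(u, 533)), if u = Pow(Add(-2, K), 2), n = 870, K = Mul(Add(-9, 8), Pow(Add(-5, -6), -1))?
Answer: Rational(340323, 121) ≈ 2812.6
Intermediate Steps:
K = Rational(1, 11) (K = Mul(-1, Pow(-11, -1)) = Mul(-1, Rational(-1, 11)) = Rational(1, 11) ≈ 0.090909)
u = Rational(441, 121) (u = Pow(Add(-2, Rational(1, 11)), 2) = Pow(Rational(-21, 11), 2) = Rational(441, 121) ≈ 3.6446)
Add(n, Mul(u, 533)) = Add(870, Mul(Rational(441, 121), 533)) = Add(870, Rational(235053, 121)) = Rational(340323, 121)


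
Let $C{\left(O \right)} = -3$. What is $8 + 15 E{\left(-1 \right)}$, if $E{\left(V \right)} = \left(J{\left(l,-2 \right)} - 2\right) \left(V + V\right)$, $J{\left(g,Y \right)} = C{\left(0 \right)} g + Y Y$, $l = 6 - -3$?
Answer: $758$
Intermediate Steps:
$l = 9$ ($l = 6 + 3 = 9$)
$J{\left(g,Y \right)} = Y^{2} - 3 g$ ($J{\left(g,Y \right)} = - 3 g + Y Y = - 3 g + Y^{2} = Y^{2} - 3 g$)
$E{\left(V \right)} = - 50 V$ ($E{\left(V \right)} = \left(\left(\left(-2\right)^{2} - 27\right) - 2\right) \left(V + V\right) = \left(\left(4 - 27\right) - 2\right) 2 V = \left(-23 - 2\right) 2 V = - 25 \cdot 2 V = - 50 V$)
$8 + 15 E{\left(-1 \right)} = 8 + 15 \left(\left(-50\right) \left(-1\right)\right) = 8 + 15 \cdot 50 = 8 + 750 = 758$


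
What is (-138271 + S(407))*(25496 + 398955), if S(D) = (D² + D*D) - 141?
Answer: 81870655586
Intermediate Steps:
S(D) = -141 + 2*D² (S(D) = (D² + D²) - 141 = 2*D² - 141 = -141 + 2*D²)
(-138271 + S(407))*(25496 + 398955) = (-138271 + (-141 + 2*407²))*(25496 + 398955) = (-138271 + (-141 + 2*165649))*424451 = (-138271 + (-141 + 331298))*424451 = (-138271 + 331157)*424451 = 192886*424451 = 81870655586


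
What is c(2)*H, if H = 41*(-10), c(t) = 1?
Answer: -410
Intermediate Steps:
H = -410
c(2)*H = 1*(-410) = -410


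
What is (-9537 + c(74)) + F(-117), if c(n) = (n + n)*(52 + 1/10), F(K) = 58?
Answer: -8841/5 ≈ -1768.2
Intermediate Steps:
c(n) = 521*n/5 (c(n) = (2*n)*(52 + ⅒) = (2*n)*(521/10) = 521*n/5)
(-9537 + c(74)) + F(-117) = (-9537 + (521/5)*74) + 58 = (-9537 + 38554/5) + 58 = -9131/5 + 58 = -8841/5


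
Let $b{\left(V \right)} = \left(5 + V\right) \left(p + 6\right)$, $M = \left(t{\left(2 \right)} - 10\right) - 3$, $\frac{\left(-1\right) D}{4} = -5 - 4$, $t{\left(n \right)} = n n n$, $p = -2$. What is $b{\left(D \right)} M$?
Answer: $-820$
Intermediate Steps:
$t{\left(n \right)} = n^{3}$ ($t{\left(n \right)} = n^{2} n = n^{3}$)
$D = 36$ ($D = - 4 \left(-5 - 4\right) = \left(-4\right) \left(-9\right) = 36$)
$M = -5$ ($M = \left(2^{3} - 10\right) - 3 = \left(8 - 10\right) - 3 = -2 - 3 = -5$)
$b{\left(V \right)} = 20 + 4 V$ ($b{\left(V \right)} = \left(5 + V\right) \left(-2 + 6\right) = \left(5 + V\right) 4 = 20 + 4 V$)
$b{\left(D \right)} M = \left(20 + 4 \cdot 36\right) \left(-5\right) = \left(20 + 144\right) \left(-5\right) = 164 \left(-5\right) = -820$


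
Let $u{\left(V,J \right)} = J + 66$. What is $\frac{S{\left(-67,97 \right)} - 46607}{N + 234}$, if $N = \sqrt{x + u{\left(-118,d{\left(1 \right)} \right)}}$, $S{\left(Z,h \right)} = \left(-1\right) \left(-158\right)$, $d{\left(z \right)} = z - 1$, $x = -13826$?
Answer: $- \frac{5434533}{34258} + \frac{92898 i \sqrt{215}}{17129} \approx -158.64 + 79.523 i$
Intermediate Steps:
$d{\left(z \right)} = -1 + z$ ($d{\left(z \right)} = z - 1 = -1 + z$)
$S{\left(Z,h \right)} = 158$
$u{\left(V,J \right)} = 66 + J$
$N = 8 i \sqrt{215}$ ($N = \sqrt{-13826 + \left(66 + \left(-1 + 1\right)\right)} = \sqrt{-13826 + \left(66 + 0\right)} = \sqrt{-13826 + 66} = \sqrt{-13760} = 8 i \sqrt{215} \approx 117.3 i$)
$\frac{S{\left(-67,97 \right)} - 46607}{N + 234} = \frac{158 - 46607}{8 i \sqrt{215} + 234} = - \frac{46449}{234 + 8 i \sqrt{215}}$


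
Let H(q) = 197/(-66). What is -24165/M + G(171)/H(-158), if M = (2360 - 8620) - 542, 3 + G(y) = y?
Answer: -394749/7486 ≈ -52.732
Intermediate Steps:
G(y) = -3 + y
M = -6802 (M = -6260 - 542 = -6802)
H(q) = -197/66 (H(q) = 197*(-1/66) = -197/66)
-24165/M + G(171)/H(-158) = -24165/(-6802) + (-3 + 171)/(-197/66) = -24165*(-1/6802) + 168*(-66/197) = 135/38 - 11088/197 = -394749/7486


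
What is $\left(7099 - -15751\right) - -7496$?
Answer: $30346$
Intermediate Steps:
$\left(7099 - -15751\right) - -7496 = \left(7099 + 15751\right) + 7496 = 22850 + 7496 = 30346$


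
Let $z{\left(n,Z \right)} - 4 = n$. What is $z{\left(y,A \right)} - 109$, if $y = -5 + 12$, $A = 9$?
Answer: $-98$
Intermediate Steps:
$y = 7$
$z{\left(n,Z \right)} = 4 + n$
$z{\left(y,A \right)} - 109 = \left(4 + 7\right) - 109 = 11 - 109 = -98$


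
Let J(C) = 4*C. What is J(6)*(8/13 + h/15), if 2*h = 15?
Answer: 348/13 ≈ 26.769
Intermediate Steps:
h = 15/2 (h = (1/2)*15 = 15/2 ≈ 7.5000)
J(6)*(8/13 + h/15) = (4*6)*(8/13 + (15/2)/15) = 24*(8*(1/13) + (15/2)*(1/15)) = 24*(8/13 + 1/2) = 24*(29/26) = 348/13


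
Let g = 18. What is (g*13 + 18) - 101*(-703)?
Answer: 71255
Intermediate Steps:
(g*13 + 18) - 101*(-703) = (18*13 + 18) - 101*(-703) = (234 + 18) + 71003 = 252 + 71003 = 71255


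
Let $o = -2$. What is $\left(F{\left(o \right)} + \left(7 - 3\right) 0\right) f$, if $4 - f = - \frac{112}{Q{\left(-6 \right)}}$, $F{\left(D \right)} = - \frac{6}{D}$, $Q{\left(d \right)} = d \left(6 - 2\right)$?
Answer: $-2$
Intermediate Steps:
$Q{\left(d \right)} = 4 d$ ($Q{\left(d \right)} = d 4 = 4 d$)
$f = - \frac{2}{3}$ ($f = 4 - - \frac{112}{4 \left(-6\right)} = 4 - - \frac{112}{-24} = 4 - \left(-112\right) \left(- \frac{1}{24}\right) = 4 - \frac{14}{3} = - \frac{2}{3} \approx -0.66667$)
$\left(F{\left(o \right)} + \left(7 - 3\right) 0\right) f = \left(- \frac{6}{-2} + \left(7 - 3\right) 0\right) \left(- \frac{2}{3}\right) = \left(\left(-6\right) \left(- \frac{1}{2}\right) + 4 \cdot 0\right) \left(- \frac{2}{3}\right) = \left(3 + 0\right) \left(- \frac{2}{3}\right) = 3 \left(- \frac{2}{3}\right) = -2$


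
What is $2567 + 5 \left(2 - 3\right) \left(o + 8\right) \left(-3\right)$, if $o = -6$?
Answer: $2597$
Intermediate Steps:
$2567 + 5 \left(2 - 3\right) \left(o + 8\right) \left(-3\right) = 2567 + 5 \left(2 - 3\right) \left(-6 + 8\right) \left(-3\right) = 2567 + 5 \left(\left(-1\right) 2\right) \left(-3\right) = 2567 + 5 \left(-2\right) \left(-3\right) = 2567 - -30 = 2567 + 30 = 2597$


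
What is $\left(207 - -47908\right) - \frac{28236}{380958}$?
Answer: $\frac{3054960989}{63493} \approx 48115.0$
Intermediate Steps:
$\left(207 - -47908\right) - \frac{28236}{380958} = \left(207 + 47908\right) - \frac{4706}{63493} = 48115 - \frac{4706}{63493} = \frac{3054960989}{63493}$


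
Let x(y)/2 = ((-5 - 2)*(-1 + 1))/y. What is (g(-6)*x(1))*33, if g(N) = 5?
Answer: 0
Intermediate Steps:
x(y) = 0 (x(y) = 2*(((-5 - 2)*(-1 + 1))/y) = 2*((-7*0)/y) = 2*(0/y) = 2*0 = 0)
(g(-6)*x(1))*33 = (5*0)*33 = 0*33 = 0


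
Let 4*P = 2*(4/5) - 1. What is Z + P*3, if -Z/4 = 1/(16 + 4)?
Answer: 1/4 ≈ 0.25000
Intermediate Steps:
P = 3/20 (P = (2*(4/5) - 1)/4 = (8/5 - 1)/4 = (1/4)*(3/5) = 3/20 ≈ 0.15000)
Z = -1/5 (Z = -4/(16 + 4) = -4/20 = -4*1/20 = -1/5 ≈ -0.20000)
Z + P*3 = -1/5 + (3/20)*3 = -1/5 + 9/20 = 1/4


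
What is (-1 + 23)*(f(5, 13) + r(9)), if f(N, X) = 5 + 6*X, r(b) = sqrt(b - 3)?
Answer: 1826 + 22*sqrt(6) ≈ 1879.9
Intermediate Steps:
r(b) = sqrt(-3 + b)
(-1 + 23)*(f(5, 13) + r(9)) = (-1 + 23)*((5 + 6*13) + sqrt(-3 + 9)) = 22*((5 + 78) + sqrt(6)) = 22*(83 + sqrt(6)) = 1826 + 22*sqrt(6)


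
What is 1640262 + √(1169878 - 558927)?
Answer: 1640262 + √610951 ≈ 1.6410e+6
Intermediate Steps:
1640262 + √(1169878 - 558927) = 1640262 + √610951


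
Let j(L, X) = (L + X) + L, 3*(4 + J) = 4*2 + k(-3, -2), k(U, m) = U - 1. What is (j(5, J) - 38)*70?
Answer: -6440/3 ≈ -2146.7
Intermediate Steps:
k(U, m) = -1 + U
J = -8/3 (J = -4 + (4*2 + (-1 - 3))/3 = -4 + (8 - 4)/3 = -4 + (⅓)*4 = -4 + 4/3 = -8/3 ≈ -2.6667)
j(L, X) = X + 2*L
(j(5, J) - 38)*70 = ((-8/3 + 2*5) - 38)*70 = ((-8/3 + 10) - 38)*70 = (22/3 - 38)*70 = -92/3*70 = -6440/3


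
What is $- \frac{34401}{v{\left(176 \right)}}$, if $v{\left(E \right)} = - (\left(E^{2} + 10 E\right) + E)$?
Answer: $\frac{34401}{32912} \approx 1.0452$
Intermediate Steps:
$v{\left(E \right)} = - E^{2} - 11 E$ ($v{\left(E \right)} = - (E^{2} + 11 E) = - E^{2} - 11 E$)
$- \frac{34401}{v{\left(176 \right)}} = - \frac{34401}{\left(-1\right) 176 \left(11 + 176\right)} = - \frac{34401}{\left(-1\right) 176 \cdot 187} = - \frac{34401}{-32912} = \left(-34401\right) \left(- \frac{1}{32912}\right) = \frac{34401}{32912}$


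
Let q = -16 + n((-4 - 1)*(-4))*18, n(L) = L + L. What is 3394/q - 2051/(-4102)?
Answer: 1873/352 ≈ 5.3210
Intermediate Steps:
n(L) = 2*L
q = 704 (q = -16 + (2*((-4 - 1)*(-4)))*18 = -16 + (2*(-5*(-4)))*18 = -16 + (2*20)*18 = -16 + 40*18 = -16 + 720 = 704)
3394/q - 2051/(-4102) = 3394/704 - 2051/(-4102) = 3394*(1/704) - 2051*(-1/4102) = 1697/352 + ½ = 1873/352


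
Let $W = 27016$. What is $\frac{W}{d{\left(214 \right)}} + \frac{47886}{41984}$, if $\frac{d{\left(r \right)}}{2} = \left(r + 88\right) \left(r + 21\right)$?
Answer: $\frac{991397323}{744901120} \approx 1.3309$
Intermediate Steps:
$d{\left(r \right)} = 2 \left(21 + r\right) \left(88 + r\right)$ ($d{\left(r \right)} = 2 \left(r + 88\right) \left(r + 21\right) = 2 \left(88 + r\right) \left(21 + r\right) = 2 \left(21 + r\right) \left(88 + r\right)$)
$\frac{W}{d{\left(214 \right)}} + \frac{47886}{41984} = \frac{27016}{3696 + 2 \cdot 214^{2} + 218 \cdot 214} + \frac{47886}{41984} = \frac{27016}{3696 + 2 \cdot 45796 + 46652} + 47886 \cdot \frac{1}{41984} = \frac{27016}{3696 + 91592 + 46652} + \frac{23943}{20992} = \frac{27016}{141940} + \frac{23943}{20992} = 27016 \cdot \frac{1}{141940} + \frac{23943}{20992} = \frac{6754}{35485} + \frac{23943}{20992} = \frac{991397323}{744901120}$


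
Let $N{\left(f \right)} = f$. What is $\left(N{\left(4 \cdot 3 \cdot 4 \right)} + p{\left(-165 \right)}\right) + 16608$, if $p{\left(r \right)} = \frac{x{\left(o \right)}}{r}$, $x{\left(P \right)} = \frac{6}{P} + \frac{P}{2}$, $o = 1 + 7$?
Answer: $\frac{10992941}{660} \approx 16656.0$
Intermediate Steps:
$o = 8$
$x{\left(P \right)} = \frac{P}{2} + \frac{6}{P}$ ($x{\left(P \right)} = \frac{6}{P} + P \frac{1}{2} = \frac{6}{P} + \frac{P}{2} = \frac{P}{2} + \frac{6}{P}$)
$p{\left(r \right)} = \frac{19}{4 r}$ ($p{\left(r \right)} = \frac{\frac{1}{2} \cdot 8 + \frac{6}{8}}{r} = \frac{4 + 6 \cdot \frac{1}{8}}{r} = \frac{4 + \frac{3}{4}}{r} = \frac{19}{4 r}$)
$\left(N{\left(4 \cdot 3 \cdot 4 \right)} + p{\left(-165 \right)}\right) + 16608 = \left(4 \cdot 3 \cdot 4 + \frac{19}{4 \left(-165\right)}\right) + 16608 = \left(12 \cdot 4 + \frac{19}{4} \left(- \frac{1}{165}\right)\right) + 16608 = \left(48 - \frac{19}{660}\right) + 16608 = \frac{31661}{660} + 16608 = \frac{10992941}{660}$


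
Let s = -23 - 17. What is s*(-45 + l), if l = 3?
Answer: 1680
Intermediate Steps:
s = -40
s*(-45 + l) = -40*(-45 + 3) = -40*(-42) = 1680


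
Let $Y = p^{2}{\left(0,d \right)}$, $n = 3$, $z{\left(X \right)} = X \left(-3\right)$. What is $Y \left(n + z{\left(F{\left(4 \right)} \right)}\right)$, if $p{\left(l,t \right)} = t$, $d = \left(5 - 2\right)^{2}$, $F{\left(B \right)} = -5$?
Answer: $1458$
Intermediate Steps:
$z{\left(X \right)} = - 3 X$
$d = 9$ ($d = 3^{2} = 9$)
$Y = 81$ ($Y = 9^{2} = 81$)
$Y \left(n + z{\left(F{\left(4 \right)} \right)}\right) = 81 \left(3 - -15\right) = 81 \left(3 + 15\right) = 81 \cdot 18 = 1458$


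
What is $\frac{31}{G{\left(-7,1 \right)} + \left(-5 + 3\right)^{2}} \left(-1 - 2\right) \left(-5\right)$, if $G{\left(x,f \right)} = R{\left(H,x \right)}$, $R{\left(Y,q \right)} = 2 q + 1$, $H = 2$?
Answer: $- \frac{155}{3} \approx -51.667$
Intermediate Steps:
$R{\left(Y,q \right)} = 1 + 2 q$
$G{\left(x,f \right)} = 1 + 2 x$
$\frac{31}{G{\left(-7,1 \right)} + \left(-5 + 3\right)^{2}} \left(-1 - 2\right) \left(-5\right) = \frac{31}{\left(1 + 2 \left(-7\right)\right) + \left(-5 + 3\right)^{2}} \left(-1 - 2\right) \left(-5\right) = \frac{31}{\left(1 - 14\right) + \left(-2\right)^{2}} \left(-1 + \left(-4 + 2\right)\right) \left(-5\right) = \frac{31}{-13 + 4} \left(-1 - 2\right) \left(-5\right) = \frac{31}{-9} \left(\left(-3\right) \left(-5\right)\right) = 31 \left(- \frac{1}{9}\right) 15 = \left(- \frac{31}{9}\right) 15 = - \frac{155}{3}$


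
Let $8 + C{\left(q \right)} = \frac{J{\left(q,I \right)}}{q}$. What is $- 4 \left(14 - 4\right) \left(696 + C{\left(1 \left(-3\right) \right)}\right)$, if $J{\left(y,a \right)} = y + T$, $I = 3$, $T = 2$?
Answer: $- \frac{82600}{3} \approx -27533.0$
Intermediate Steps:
$J{\left(y,a \right)} = 2 + y$ ($J{\left(y,a \right)} = y + 2 = 2 + y$)
$C{\left(q \right)} = -8 + \frac{2 + q}{q}$
$- 4 \left(14 - 4\right) \left(696 + C{\left(1 \left(-3\right) \right)}\right) = - 4 \left(14 - 4\right) \left(696 - \left(7 - \frac{2}{1 \left(-3\right)}\right)\right) = \left(-4\right) 10 \left(696 - \left(7 - \frac{2}{-3}\right)\right) = - 40 \left(696 + \left(-7 + 2 \left(- \frac{1}{3}\right)\right)\right) = - 40 \left(696 - \frac{23}{3}\right) = \left(-40\right) \frac{2065}{3} = - \frac{82600}{3}$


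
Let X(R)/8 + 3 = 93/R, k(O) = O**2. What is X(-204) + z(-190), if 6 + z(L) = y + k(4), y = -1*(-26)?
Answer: 142/17 ≈ 8.3529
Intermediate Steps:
X(R) = -24 + 744/R (X(R) = -24 + 8*(93/R) = -24 + 744/R)
y = 26
z(L) = 36 (z(L) = -6 + (26 + 4**2) = -6 + (26 + 16) = -6 + 42 = 36)
X(-204) + z(-190) = (-24 + 744/(-204)) + 36 = (-24 + 744*(-1/204)) + 36 = (-24 - 62/17) + 36 = -470/17 + 36 = 142/17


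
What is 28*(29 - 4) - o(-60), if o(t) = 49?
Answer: 651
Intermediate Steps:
28*(29 - 4) - o(-60) = 28*(29 - 4) - 1*49 = 28*25 - 49 = 700 - 49 = 651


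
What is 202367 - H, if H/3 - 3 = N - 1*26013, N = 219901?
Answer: -379306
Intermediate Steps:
H = 581673 (H = 9 + 3*(219901 - 1*26013) = 9 + 3*(219901 - 26013) = 9 + 3*193888 = 9 + 581664 = 581673)
202367 - H = 202367 - 1*581673 = 202367 - 581673 = -379306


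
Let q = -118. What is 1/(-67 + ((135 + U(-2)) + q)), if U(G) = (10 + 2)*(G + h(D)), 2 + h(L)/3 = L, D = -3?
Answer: -1/254 ≈ -0.0039370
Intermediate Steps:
h(L) = -6 + 3*L
U(G) = -180 + 12*G (U(G) = (10 + 2)*(G + (-6 + 3*(-3))) = 12*(G + (-6 - 9)) = 12*(G - 15) = 12*(-15 + G) = -180 + 12*G)
1/(-67 + ((135 + U(-2)) + q)) = 1/(-67 + ((135 + (-180 + 12*(-2))) - 118)) = 1/(-67 + ((135 + (-180 - 24)) - 118)) = 1/(-67 + ((135 - 204) - 118)) = 1/(-67 + (-69 - 118)) = 1/(-67 - 187) = 1/(-254) = -1/254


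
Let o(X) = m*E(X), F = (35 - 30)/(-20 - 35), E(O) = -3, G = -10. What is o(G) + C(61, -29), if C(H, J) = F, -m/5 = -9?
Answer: -1486/11 ≈ -135.09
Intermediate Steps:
m = 45 (m = -5*(-9) = 45)
F = -1/11 (F = 5/(-55) = 5*(-1/55) = -1/11 ≈ -0.090909)
C(H, J) = -1/11
o(X) = -135 (o(X) = 45*(-3) = -135)
o(G) + C(61, -29) = -135 - 1/11 = -1486/11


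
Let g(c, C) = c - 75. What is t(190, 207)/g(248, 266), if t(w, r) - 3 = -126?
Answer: -123/173 ≈ -0.71098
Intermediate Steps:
g(c, C) = -75 + c
t(w, r) = -123 (t(w, r) = 3 - 126 = -123)
t(190, 207)/g(248, 266) = -123/(-75 + 248) = -123/173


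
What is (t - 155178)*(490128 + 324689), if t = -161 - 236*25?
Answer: -131380278263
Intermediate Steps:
t = -6061 (t = -161 - 5900 = -6061)
(t - 155178)*(490128 + 324689) = (-6061 - 155178)*(490128 + 324689) = -161239*814817 = -131380278263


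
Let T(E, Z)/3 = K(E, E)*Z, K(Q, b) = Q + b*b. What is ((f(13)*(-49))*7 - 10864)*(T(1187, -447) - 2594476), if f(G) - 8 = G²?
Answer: 135535398573400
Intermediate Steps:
f(G) = 8 + G²
K(Q, b) = Q + b²
T(E, Z) = 3*Z*(E + E²) (T(E, Z) = 3*((E + E²)*Z) = 3*(Z*(E + E²)) = 3*Z*(E + E²))
((f(13)*(-49))*7 - 10864)*(T(1187, -447) - 2594476) = (((8 + 13²)*(-49))*7 - 10864)*(3*1187*(-447)*(1 + 1187) - 2594476) = (((8 + 169)*(-49))*7 - 10864)*(3*1187*(-447)*1188 - 2594476) = ((177*(-49))*7 - 10864)*(-1891019196 - 2594476) = (-8673*7 - 10864)*(-1893613672) = (-60711 - 10864)*(-1893613672) = -71575*(-1893613672) = 135535398573400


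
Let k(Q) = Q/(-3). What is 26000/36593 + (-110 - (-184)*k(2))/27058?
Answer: 1042491043/1485200091 ≈ 0.70192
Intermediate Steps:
k(Q) = -Q/3 (k(Q) = Q*(-⅓) = -Q/3)
26000/36593 + (-110 - (-184)*k(2))/27058 = 26000/36593 + (-110 - (-184)*(-⅓*2))/27058 = 26000*(1/36593) + (-110 - (-184)*(-2)/3)*(1/27058) = 26000/36593 + (-110 - 92*4/3)*(1/27058) = 26000/36593 + (-110 - 368/3)*(1/27058) = 26000/36593 - 698/3*1/27058 = 26000/36593 - 349/40587 = 1042491043/1485200091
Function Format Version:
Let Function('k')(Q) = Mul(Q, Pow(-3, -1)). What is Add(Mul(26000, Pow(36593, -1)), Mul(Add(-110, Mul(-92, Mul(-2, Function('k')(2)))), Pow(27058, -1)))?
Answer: Rational(1042491043, 1485200091) ≈ 0.70192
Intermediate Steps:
Function('k')(Q) = Mul(Rational(-1, 3), Q) (Function('k')(Q) = Mul(Q, Rational(-1, 3)) = Mul(Rational(-1, 3), Q))
Add(Mul(26000, Pow(36593, -1)), Mul(Add(-110, Mul(-92, Mul(-2, Function('k')(2)))), Pow(27058, -1))) = Add(Mul(26000, Pow(36593, -1)), Mul(Add(-110, Mul(-92, Mul(-2, Mul(Rational(-1, 3), 2)))), Pow(27058, -1))) = Add(Mul(26000, Rational(1, 36593)), Mul(Add(-110, Mul(-92, Mul(-2, Rational(-2, 3)))), Rational(1, 27058))) = Add(Rational(26000, 36593), Mul(Add(-110, Mul(-92, Rational(4, 3))), Rational(1, 27058))) = Add(Rational(26000, 36593), Mul(Add(-110, Rational(-368, 3)), Rational(1, 27058))) = Add(Rational(26000, 36593), Mul(Rational(-698, 3), Rational(1, 27058))) = Add(Rational(26000, 36593), Rational(-349, 40587)) = Rational(1042491043, 1485200091)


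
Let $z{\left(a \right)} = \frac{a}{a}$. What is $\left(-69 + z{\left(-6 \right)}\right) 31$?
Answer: $-2108$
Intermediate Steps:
$z{\left(a \right)} = 1$
$\left(-69 + z{\left(-6 \right)}\right) 31 = \left(-69 + 1\right) 31 = \left(-68\right) 31 = -2108$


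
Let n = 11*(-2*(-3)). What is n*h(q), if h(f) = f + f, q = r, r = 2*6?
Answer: 1584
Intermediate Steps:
r = 12
q = 12
n = 66 (n = 11*6 = 66)
h(f) = 2*f
n*h(q) = 66*(2*12) = 66*24 = 1584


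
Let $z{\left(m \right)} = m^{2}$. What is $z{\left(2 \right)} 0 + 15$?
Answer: $15$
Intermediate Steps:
$z{\left(2 \right)} 0 + 15 = 2^{2} \cdot 0 + 15 = 4 \cdot 0 + 15 = 0 + 15 = 15$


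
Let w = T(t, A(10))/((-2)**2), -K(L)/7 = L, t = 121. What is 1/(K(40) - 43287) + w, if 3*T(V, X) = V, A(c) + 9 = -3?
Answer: 5271595/522804 ≈ 10.083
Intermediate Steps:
A(c) = -12 (A(c) = -9 - 3 = -12)
T(V, X) = V/3
K(L) = -7*L
w = 121/12 (w = ((1/3)*121)/((-2)**2) = (121/3)/4 = (1/4)*(121/3) = 121/12 ≈ 10.083)
1/(K(40) - 43287) + w = 1/(-7*40 - 43287) + 121/12 = 1/(-280 - 43287) + 121/12 = 1/(-43567) + 121/12 = -1/43567 + 121/12 = 5271595/522804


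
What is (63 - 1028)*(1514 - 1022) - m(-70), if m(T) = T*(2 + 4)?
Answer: -474360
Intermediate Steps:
m(T) = 6*T (m(T) = T*6 = 6*T)
(63 - 1028)*(1514 - 1022) - m(-70) = (63 - 1028)*(1514 - 1022) - 6*(-70) = -965*492 - 1*(-420) = -474780 + 420 = -474360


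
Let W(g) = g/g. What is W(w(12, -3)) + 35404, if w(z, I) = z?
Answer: 35405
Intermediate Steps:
W(g) = 1
W(w(12, -3)) + 35404 = 1 + 35404 = 35405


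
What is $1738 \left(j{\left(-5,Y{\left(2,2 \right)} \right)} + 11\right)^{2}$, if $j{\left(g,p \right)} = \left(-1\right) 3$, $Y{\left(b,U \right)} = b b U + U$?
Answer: $111232$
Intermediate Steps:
$Y{\left(b,U \right)} = U + U b^{2}$ ($Y{\left(b,U \right)} = b^{2} U + U = U b^{2} + U = U + U b^{2}$)
$j{\left(g,p \right)} = -3$
$1738 \left(j{\left(-5,Y{\left(2,2 \right)} \right)} + 11\right)^{2} = 1738 \left(-3 + 11\right)^{2} = 1738 \cdot 8^{2} = 1738 \cdot 64 = 111232$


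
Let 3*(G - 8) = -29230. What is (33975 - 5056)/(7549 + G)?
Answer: -86757/6559 ≈ -13.227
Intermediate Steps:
G = -29206/3 (G = 8 + (⅓)*(-29230) = 8 - 29230/3 = -29206/3 ≈ -9735.3)
(33975 - 5056)/(7549 + G) = (33975 - 5056)/(7549 - 29206/3) = 28919/(-6559/3) = 28919*(-3/6559) = -86757/6559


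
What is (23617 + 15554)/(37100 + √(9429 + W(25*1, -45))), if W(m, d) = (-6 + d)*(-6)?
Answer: 290648820/275280053 - 39171*√9735/1376400265 ≈ 1.0530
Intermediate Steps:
W(m, d) = 36 - 6*d
(23617 + 15554)/(37100 + √(9429 + W(25*1, -45))) = (23617 + 15554)/(37100 + √(9429 + (36 - 6*(-45)))) = 39171/(37100 + √(9429 + (36 + 270))) = 39171/(37100 + √(9429 + 306)) = 39171/(37100 + √9735)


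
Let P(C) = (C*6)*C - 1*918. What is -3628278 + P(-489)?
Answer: -2194470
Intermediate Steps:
P(C) = -918 + 6*C² (P(C) = (6*C)*C - 918 = 6*C² - 918 = -918 + 6*C²)
-3628278 + P(-489) = -3628278 + (-918 + 6*(-489)²) = -3628278 + (-918 + 6*239121) = -3628278 + (-918 + 1434726) = -3628278 + 1433808 = -2194470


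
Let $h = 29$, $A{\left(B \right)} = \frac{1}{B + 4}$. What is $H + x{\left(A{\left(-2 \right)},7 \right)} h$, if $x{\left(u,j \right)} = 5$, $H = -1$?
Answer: $144$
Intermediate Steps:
$A{\left(B \right)} = \frac{1}{4 + B}$
$H + x{\left(A{\left(-2 \right)},7 \right)} h = -1 + 5 \cdot 29 = -1 + 145 = 144$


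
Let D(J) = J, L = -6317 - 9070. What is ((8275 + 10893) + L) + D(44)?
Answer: 3825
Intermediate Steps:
L = -15387
((8275 + 10893) + L) + D(44) = ((8275 + 10893) - 15387) + 44 = (19168 - 15387) + 44 = 3781 + 44 = 3825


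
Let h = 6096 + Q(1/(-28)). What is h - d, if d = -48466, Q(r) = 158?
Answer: 54720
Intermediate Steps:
h = 6254 (h = 6096 + 158 = 6254)
h - d = 6254 - 1*(-48466) = 6254 + 48466 = 54720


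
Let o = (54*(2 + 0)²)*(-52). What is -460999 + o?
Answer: -472231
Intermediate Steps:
o = -11232 (o = (54*2²)*(-52) = (54*4)*(-52) = 216*(-52) = -11232)
-460999 + o = -460999 - 11232 = -472231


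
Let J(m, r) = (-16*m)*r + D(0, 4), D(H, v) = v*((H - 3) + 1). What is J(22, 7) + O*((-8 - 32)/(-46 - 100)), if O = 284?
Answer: -174776/73 ≈ -2394.2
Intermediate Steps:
D(H, v) = v*(-2 + H) (D(H, v) = v*((-3 + H) + 1) = v*(-2 + H))
J(m, r) = -8 - 16*m*r (J(m, r) = (-16*m)*r + 4*(-2 + 0) = -16*m*r + 4*(-2) = -16*m*r - 8 = -8 - 16*m*r)
J(22, 7) + O*((-8 - 32)/(-46 - 100)) = (-8 - 16*22*7) + 284*((-8 - 32)/(-46 - 100)) = (-8 - 2464) + 284*(-40/(-146)) = -2472 + 284*(-40*(-1/146)) = -2472 + 284*(20/73) = -2472 + 5680/73 = -174776/73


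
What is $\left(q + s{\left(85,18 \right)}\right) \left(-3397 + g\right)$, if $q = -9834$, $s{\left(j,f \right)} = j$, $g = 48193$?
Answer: $-436716204$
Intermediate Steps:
$\left(q + s{\left(85,18 \right)}\right) \left(-3397 + g\right) = \left(-9834 + 85\right) \left(-3397 + 48193\right) = \left(-9749\right) 44796 = -436716204$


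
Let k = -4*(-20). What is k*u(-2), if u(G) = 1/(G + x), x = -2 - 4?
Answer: -10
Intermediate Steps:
x = -6
u(G) = 1/(-6 + G) (u(G) = 1/(G - 6) = 1/(-6 + G))
k = 80
k*u(-2) = 80/(-6 - 2) = 80/(-8) = 80*(-⅛) = -10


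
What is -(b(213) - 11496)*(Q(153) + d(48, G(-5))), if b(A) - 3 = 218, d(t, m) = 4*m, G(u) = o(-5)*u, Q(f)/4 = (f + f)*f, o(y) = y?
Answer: 2112619300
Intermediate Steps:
Q(f) = 8*f² (Q(f) = 4*((f + f)*f) = 4*((2*f)*f) = 4*(2*f²) = 8*f²)
G(u) = -5*u
b(A) = 221 (b(A) = 3 + 218 = 221)
-(b(213) - 11496)*(Q(153) + d(48, G(-5))) = -(221 - 11496)*(8*153² + 4*(-5*(-5))) = -(-11275)*(8*23409 + 4*25) = -(-11275)*(187272 + 100) = -(-11275)*187372 = -1*(-2112619300) = 2112619300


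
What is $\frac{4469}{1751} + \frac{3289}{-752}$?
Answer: $- \frac{2398351}{1316752} \approx -1.8214$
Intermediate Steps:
$\frac{4469}{1751} + \frac{3289}{-752} = 4469 \cdot \frac{1}{1751} + 3289 \left(- \frac{1}{752}\right) = \frac{4469}{1751} - \frac{3289}{752} = - \frac{2398351}{1316752}$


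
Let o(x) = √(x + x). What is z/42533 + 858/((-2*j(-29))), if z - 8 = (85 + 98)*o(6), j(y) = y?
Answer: 18246889/1233457 + 366*√3/42533 ≈ 14.808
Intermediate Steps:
o(x) = √2*√x (o(x) = √(2*x) = √2*√x)
z = 8 + 366*√3 (z = 8 + (85 + 98)*(√2*√6) = 8 + 183*(2*√3) = 8 + 366*√3 ≈ 641.93)
z/42533 + 858/((-2*j(-29))) = (8 + 366*√3)/42533 + 858/((-2*(-29))) = (8 + 366*√3)*(1/42533) + 858/58 = (8/42533 + 366*√3/42533) + 858*(1/58) = (8/42533 + 366*√3/42533) + 429/29 = 18246889/1233457 + 366*√3/42533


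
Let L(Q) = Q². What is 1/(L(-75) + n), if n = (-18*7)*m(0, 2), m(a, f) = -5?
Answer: 1/6255 ≈ 0.00015987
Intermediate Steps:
n = 630 (n = -18*7*(-5) = -126*(-5) = 630)
1/(L(-75) + n) = 1/((-75)² + 630) = 1/(5625 + 630) = 1/6255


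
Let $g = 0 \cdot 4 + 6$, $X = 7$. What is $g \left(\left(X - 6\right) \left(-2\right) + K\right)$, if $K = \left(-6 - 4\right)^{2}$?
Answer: $588$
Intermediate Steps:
$g = 6$ ($g = 0 + 6 = 6$)
$K = 100$ ($K = \left(-10\right)^{2} = 100$)
$g \left(\left(X - 6\right) \left(-2\right) + K\right) = 6 \left(\left(7 - 6\right) \left(-2\right) + 100\right) = 6 \left(1 \left(-2\right) + 100\right) = 6 \left(-2 + 100\right) = 6 \cdot 98 = 588$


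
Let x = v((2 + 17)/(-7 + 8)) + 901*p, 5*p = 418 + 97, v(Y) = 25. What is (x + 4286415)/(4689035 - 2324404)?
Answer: 4379243/2364631 ≈ 1.8520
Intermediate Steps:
p = 103 (p = (418 + 97)/5 = (⅕)*515 = 103)
x = 92828 (x = 25 + 901*103 = 25 + 92803 = 92828)
(x + 4286415)/(4689035 - 2324404) = (92828 + 4286415)/(4689035 - 2324404) = 4379243/2364631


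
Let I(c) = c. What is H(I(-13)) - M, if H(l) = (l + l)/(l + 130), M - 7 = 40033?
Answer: -360362/9 ≈ -40040.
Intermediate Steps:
M = 40040 (M = 7 + 40033 = 40040)
H(l) = 2*l/(130 + l) (H(l) = (2*l)/(130 + l) = 2*l/(130 + l))
H(I(-13)) - M = 2*(-13)/(130 - 13) - 1*40040 = 2*(-13)/117 - 40040 = 2*(-13)*(1/117) - 40040 = -2/9 - 40040 = -360362/9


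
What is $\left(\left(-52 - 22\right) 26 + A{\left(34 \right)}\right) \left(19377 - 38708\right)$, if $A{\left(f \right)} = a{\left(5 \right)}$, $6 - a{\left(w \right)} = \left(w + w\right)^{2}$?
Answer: $39009958$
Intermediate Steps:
$a{\left(w \right)} = 6 - 4 w^{2}$ ($a{\left(w \right)} = 6 - \left(w + w\right)^{2} = 6 - \left(2 w\right)^{2} = 6 - 4 w^{2}$)
$A{\left(f \right)} = -94$ ($A{\left(f \right)} = 6 - 4 \cdot 5^{2} = 6 - 100 = -94$)
$\left(\left(-52 - 22\right) 26 + A{\left(34 \right)}\right) \left(19377 - 38708\right) = \left(\left(-52 - 22\right) 26 - 94\right) \left(19377 - 38708\right) = \left(\left(-74\right) 26 - 94\right) \left(-19331\right) = \left(-1924 - 94\right) \left(-19331\right) = \left(-2018\right) \left(-19331\right) = 39009958$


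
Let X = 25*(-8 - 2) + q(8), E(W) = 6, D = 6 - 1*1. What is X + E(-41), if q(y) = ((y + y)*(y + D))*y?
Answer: 1420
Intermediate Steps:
D = 5 (D = 6 - 1 = 5)
q(y) = 2*y²*(5 + y) (q(y) = ((y + y)*(y + 5))*y = ((2*y)*(5 + y))*y = (2*y*(5 + y))*y = 2*y²*(5 + y))
X = 1414 (X = 25*(-8 - 2) + 2*8²*(5 + 8) = 25*(-10) + 2*64*13 = -250 + 1664 = 1414)
X + E(-41) = 1414 + 6 = 1420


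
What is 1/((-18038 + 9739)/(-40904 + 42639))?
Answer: -1735/8299 ≈ -0.20906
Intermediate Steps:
1/((-18038 + 9739)/(-40904 + 42639)) = 1/(-8299/1735) = -1735/8299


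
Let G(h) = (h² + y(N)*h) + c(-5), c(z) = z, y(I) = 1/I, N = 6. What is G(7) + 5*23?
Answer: 961/6 ≈ 160.17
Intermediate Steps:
y(I) = 1/I
G(h) = -5 + h² + h/6 (G(h) = (h² + h/6) - 5 = -5 + h² + h/6)
G(7) + 5*23 = (-5 + 7² + (⅙)*7) + 5*23 = (-5 + 49 + 7/6) + 115 = 271/6 + 115 = 961/6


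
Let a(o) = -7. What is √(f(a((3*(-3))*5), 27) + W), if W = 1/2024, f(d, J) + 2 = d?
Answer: I*√9216790/1012 ≈ 2.9999*I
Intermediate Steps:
f(d, J) = -2 + d
W = 1/2024 ≈ 0.00049407
√(f(a((3*(-3))*5), 27) + W) = √((-2 - 7) + 1/2024) = √(-9 + 1/2024) = √(-18215/2024) = I*√9216790/1012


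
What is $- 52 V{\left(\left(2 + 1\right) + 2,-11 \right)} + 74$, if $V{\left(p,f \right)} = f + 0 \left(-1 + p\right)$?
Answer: $646$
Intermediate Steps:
$V{\left(p,f \right)} = f$ ($V{\left(p,f \right)} = f + 0 = f$)
$- 52 V{\left(\left(2 + 1\right) + 2,-11 \right)} + 74 = \left(-52\right) \left(-11\right) + 74 = 572 + 74 = 646$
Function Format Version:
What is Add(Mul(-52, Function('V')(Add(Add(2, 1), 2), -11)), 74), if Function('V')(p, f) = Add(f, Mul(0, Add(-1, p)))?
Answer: 646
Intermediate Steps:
Function('V')(p, f) = f (Function('V')(p, f) = Add(f, 0) = f)
Add(Mul(-52, Function('V')(Add(Add(2, 1), 2), -11)), 74) = Add(Mul(-52, -11), 74) = Add(572, 74) = 646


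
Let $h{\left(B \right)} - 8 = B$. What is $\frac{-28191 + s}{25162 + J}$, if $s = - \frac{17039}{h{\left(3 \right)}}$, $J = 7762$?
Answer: $- \frac{7435}{8231} \approx -0.90329$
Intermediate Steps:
$h{\left(B \right)} = 8 + B$
$s = -1549$ ($s = - \frac{17039}{8 + 3} = - \frac{17039}{11} = \left(-17039\right) \frac{1}{11} = -1549$)
$\frac{-28191 + s}{25162 + J} = \frac{-28191 - 1549}{25162 + 7762} = - \frac{29740}{32924} = \left(-29740\right) \frac{1}{32924} = - \frac{7435}{8231}$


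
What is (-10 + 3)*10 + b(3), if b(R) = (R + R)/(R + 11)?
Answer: -487/7 ≈ -69.571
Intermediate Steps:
b(R) = 2*R/(11 + R) (b(R) = (2*R)/(11 + R) = 2*R/(11 + R))
(-10 + 3)*10 + b(3) = (-10 + 3)*10 + 2*3/(11 + 3) = -7*10 + 2*3/14 = -70 + 2*3*(1/14) = -70 + 3/7 = -487/7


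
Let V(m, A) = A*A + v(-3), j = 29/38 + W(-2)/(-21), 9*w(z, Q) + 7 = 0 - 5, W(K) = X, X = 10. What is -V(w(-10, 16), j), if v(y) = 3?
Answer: -1962853/636804 ≈ -3.0824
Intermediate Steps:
W(K) = 10
w(z, Q) = -4/3 (w(z, Q) = -7/9 + (0 - 5)/9 = -7/9 + (1/9)*(-5) = -7/9 - 5/9 = -4/3)
j = 229/798 (j = 29/38 + 10/(-21) = 29*(1/38) + 10*(-1/21) = 29/38 - 10/21 = 229/798 ≈ 0.28697)
V(m, A) = 3 + A**2 (V(m, A) = A*A + 3 = A**2 + 3 = 3 + A**2)
-V(w(-10, 16), j) = -(3 + (229/798)**2) = -(3 + 52441/636804) = -1*1962853/636804 = -1962853/636804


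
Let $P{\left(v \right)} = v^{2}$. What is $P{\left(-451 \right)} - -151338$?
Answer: $354739$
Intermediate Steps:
$P{\left(-451 \right)} - -151338 = \left(-451\right)^{2} - -151338 = 203401 + 151338 = 354739$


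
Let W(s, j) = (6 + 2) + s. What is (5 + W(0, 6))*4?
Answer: 52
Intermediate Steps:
W(s, j) = 8 + s
(5 + W(0, 6))*4 = (5 + (8 + 0))*4 = (5 + 8)*4 = 13*4 = 52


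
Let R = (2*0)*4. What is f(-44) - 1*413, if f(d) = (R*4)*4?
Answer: -413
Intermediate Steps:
R = 0 (R = 0*4 = 0)
f(d) = 0 (f(d) = (0*4)*4 = 0*4 = 0)
f(-44) - 1*413 = 0 - 1*413 = 0 - 413 = -413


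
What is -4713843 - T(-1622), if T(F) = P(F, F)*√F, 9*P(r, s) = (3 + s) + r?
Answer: -4713843 + 3241*I*√1622/9 ≈ -4.7138e+6 + 14503.0*I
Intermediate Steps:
P(r, s) = ⅓ + r/9 + s/9 (P(r, s) = ((3 + s) + r)/9 = (3 + r + s)/9 = ⅓ + r/9 + s/9)
T(F) = √F*(⅓ + 2*F/9) (T(F) = (⅓ + F/9 + F/9)*√F = (⅓ + 2*F/9)*√F = √F*(⅓ + 2*F/9))
-4713843 - T(-1622) = -4713843 - √(-1622)*(3 + 2*(-1622))/9 = -4713843 - I*√1622*(3 - 3244)/9 = -4713843 - I*√1622*(-3241)/9 = -4713843 - (-3241)*I*√1622/9 = -4713843 + 3241*I*√1622/9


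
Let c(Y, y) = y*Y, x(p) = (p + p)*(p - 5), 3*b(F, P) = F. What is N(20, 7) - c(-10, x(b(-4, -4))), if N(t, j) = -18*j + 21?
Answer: 575/9 ≈ 63.889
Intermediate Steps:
N(t, j) = 21 - 18*j
b(F, P) = F/3
x(p) = 2*p*(-5 + p) (x(p) = (2*p)*(-5 + p) = 2*p*(-5 + p))
c(Y, y) = Y*y
N(20, 7) - c(-10, x(b(-4, -4))) = (21 - 18*7) - (-10)*2*((⅓)*(-4))*(-5 + (⅓)*(-4)) = (21 - 126) - (-10)*2*(-4/3)*(-5 - 4/3) = -105 - (-10)*2*(-4/3)*(-19/3) = -105 - (-10)*152/9 = -105 - 1*(-1520/9) = -105 + 1520/9 = 575/9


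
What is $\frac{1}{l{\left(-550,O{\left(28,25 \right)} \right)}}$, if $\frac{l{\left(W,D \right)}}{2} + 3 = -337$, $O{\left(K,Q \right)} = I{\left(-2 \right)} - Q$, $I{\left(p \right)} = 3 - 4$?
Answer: $- \frac{1}{680} \approx -0.0014706$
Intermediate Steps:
$I{\left(p \right)} = -1$
$O{\left(K,Q \right)} = -1 - Q$
$l{\left(W,D \right)} = -680$ ($l{\left(W,D \right)} = -6 + 2 \left(-337\right) = -6 - 674 = -680$)
$\frac{1}{l{\left(-550,O{\left(28,25 \right)} \right)}} = \frac{1}{-680} = - \frac{1}{680}$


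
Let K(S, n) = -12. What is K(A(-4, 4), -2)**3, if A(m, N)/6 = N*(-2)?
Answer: -1728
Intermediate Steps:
A(m, N) = -12*N (A(m, N) = 6*(N*(-2)) = 6*(-2*N) = -12*N)
K(A(-4, 4), -2)**3 = (-12)**3 = -1728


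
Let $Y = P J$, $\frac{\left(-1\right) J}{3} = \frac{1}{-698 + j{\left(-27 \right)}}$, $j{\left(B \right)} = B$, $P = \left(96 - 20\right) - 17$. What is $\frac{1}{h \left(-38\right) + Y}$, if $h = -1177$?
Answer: $\frac{725}{32426527} \approx 2.2358 \cdot 10^{-5}$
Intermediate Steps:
$P = 59$ ($P = 76 - 17 = 59$)
$J = \frac{3}{725}$ ($J = - \frac{3}{-698 - 27} = - \frac{3}{-725} = \left(-3\right) \left(- \frac{1}{725}\right) = \frac{3}{725} \approx 0.0041379$)
$Y = \frac{177}{725}$ ($Y = 59 \cdot \frac{3}{725} = \frac{177}{725} \approx 0.24414$)
$\frac{1}{h \left(-38\right) + Y} = \frac{1}{\left(-1177\right) \left(-38\right) + \frac{177}{725}} = \frac{1}{44726 + \frac{177}{725}} = \frac{1}{\frac{32426527}{725}} = \frac{725}{32426527}$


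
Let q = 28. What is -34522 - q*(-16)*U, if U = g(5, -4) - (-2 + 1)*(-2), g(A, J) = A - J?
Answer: -31386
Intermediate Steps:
U = 7 (U = (5 - 1*(-4)) - (-2 + 1)*(-2) = (5 + 4) - (-1)*(-2) = 9 - 1*2 = 9 - 2 = 7)
-34522 - q*(-16)*U = -34522 - 28*(-16)*7 = -34522 - (-448)*7 = -34522 - 1*(-3136) = -34522 + 3136 = -31386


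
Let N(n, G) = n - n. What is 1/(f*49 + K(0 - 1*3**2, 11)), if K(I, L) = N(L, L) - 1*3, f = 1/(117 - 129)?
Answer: -12/85 ≈ -0.14118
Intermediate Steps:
N(n, G) = 0
f = -1/12 (f = 1/(-12) = -1/12 ≈ -0.083333)
K(I, L) = -3 (K(I, L) = 0 - 1*3 = 0 - 3 = -3)
1/(f*49 + K(0 - 1*3**2, 11)) = 1/(-1/12*49 - 3) = 1/(-49/12 - 3) = 1/(-85/12) = -12/85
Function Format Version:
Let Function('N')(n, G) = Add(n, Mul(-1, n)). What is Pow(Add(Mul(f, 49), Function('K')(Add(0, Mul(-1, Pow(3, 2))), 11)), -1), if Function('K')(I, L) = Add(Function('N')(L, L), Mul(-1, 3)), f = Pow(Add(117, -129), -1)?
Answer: Rational(-12, 85) ≈ -0.14118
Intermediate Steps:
Function('N')(n, G) = 0
f = Rational(-1, 12) (f = Pow(-12, -1) = Rational(-1, 12) ≈ -0.083333)
Function('K')(I, L) = -3 (Function('K')(I, L) = Add(0, Mul(-1, 3)) = Add(0, -3) = -3)
Pow(Add(Mul(f, 49), Function('K')(Add(0, Mul(-1, Pow(3, 2))), 11)), -1) = Pow(Add(Mul(Rational(-1, 12), 49), -3), -1) = Pow(Add(Rational(-49, 12), -3), -1) = Pow(Rational(-85, 12), -1) = Rational(-12, 85)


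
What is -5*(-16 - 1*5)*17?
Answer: 1785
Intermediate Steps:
-5*(-16 - 1*5)*17 = -5*(-16 - 5)*17 = -5*(-21)*17 = 105*17 = 1785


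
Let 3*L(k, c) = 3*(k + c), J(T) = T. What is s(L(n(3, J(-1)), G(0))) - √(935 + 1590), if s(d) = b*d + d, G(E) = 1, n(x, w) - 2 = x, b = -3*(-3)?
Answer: 60 - 5*√101 ≈ 9.7506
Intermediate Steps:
b = 9
n(x, w) = 2 + x
L(k, c) = c + k (L(k, c) = (3*(k + c))/3 = (3*(c + k))/3 = (3*c + 3*k)/3 = c + k)
s(d) = 10*d (s(d) = 9*d + d = 10*d)
s(L(n(3, J(-1)), G(0))) - √(935 + 1590) = 10*(1 + (2 + 3)) - √(935 + 1590) = 10*(1 + 5) - √2525 = 10*6 - 5*√101 = 60 - 5*√101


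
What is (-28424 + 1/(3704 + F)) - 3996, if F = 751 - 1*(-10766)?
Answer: -493464819/15221 ≈ -32420.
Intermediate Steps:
F = 11517 (F = 751 + 10766 = 11517)
(-28424 + 1/(3704 + F)) - 3996 = (-28424 + 1/(3704 + 11517)) - 3996 = (-28424 + 1/15221) - 3996 = -432641703/15221 - 3996 = -493464819/15221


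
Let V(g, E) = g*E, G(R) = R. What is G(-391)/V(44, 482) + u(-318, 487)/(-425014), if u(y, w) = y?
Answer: -79718165/4506848456 ≈ -0.017688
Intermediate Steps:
V(g, E) = E*g
G(-391)/V(44, 482) + u(-318, 487)/(-425014) = -391/(482*44) - 318/(-425014) = -391/21208 - 318*(-1/425014) = -391*1/21208 + 159/212507 = -391/21208 + 159/212507 = -79718165/4506848456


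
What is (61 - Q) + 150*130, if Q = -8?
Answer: 19569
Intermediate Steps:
(61 - Q) + 150*130 = (61 - 1*(-8)) + 150*130 = (61 + 8) + 19500 = 69 + 19500 = 19569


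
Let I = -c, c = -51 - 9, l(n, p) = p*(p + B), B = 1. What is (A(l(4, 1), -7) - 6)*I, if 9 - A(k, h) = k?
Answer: 60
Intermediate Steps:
l(n, p) = p*(1 + p) (l(n, p) = p*(p + 1) = p*(1 + p))
A(k, h) = 9 - k
c = -60
I = 60 (I = -1*(-60) = 60)
(A(l(4, 1), -7) - 6)*I = ((9 - (1 + 1)) - 6)*60 = ((9 - 2) - 6)*60 = (7 - 6)*60 = 1*60 = 60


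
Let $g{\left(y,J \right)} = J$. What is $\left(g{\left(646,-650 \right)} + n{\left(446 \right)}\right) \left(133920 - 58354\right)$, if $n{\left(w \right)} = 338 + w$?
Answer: $10125844$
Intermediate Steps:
$\left(g{\left(646,-650 \right)} + n{\left(446 \right)}\right) \left(133920 - 58354\right) = \left(-650 + \left(338 + 446\right)\right) \left(133920 - 58354\right) = \left(-650 + 784\right) 75566 = 134 \cdot 75566 = 10125844$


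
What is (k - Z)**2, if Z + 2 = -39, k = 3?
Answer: 1936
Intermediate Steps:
Z = -41 (Z = -2 - 39 = -41)
(k - Z)**2 = (3 - 1*(-41))**2 = (3 + 41)**2 = 44**2 = 1936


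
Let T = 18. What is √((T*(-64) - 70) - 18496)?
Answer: I*√19718 ≈ 140.42*I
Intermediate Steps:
√((T*(-64) - 70) - 18496) = √((18*(-64) - 70) - 18496) = √((-1152 - 70) - 18496) = √(-1222 - 18496) = √(-19718) = I*√19718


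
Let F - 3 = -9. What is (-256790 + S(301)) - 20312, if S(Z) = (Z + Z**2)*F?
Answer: -822514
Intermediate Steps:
F = -6 (F = 3 - 9 = -6)
S(Z) = -6*Z - 6*Z**2 (S(Z) = (Z + Z**2)*(-6) = -6*Z - 6*Z**2)
(-256790 + S(301)) - 20312 = (-256790 - 6*301*(1 + 301)) - 20312 = (-256790 - 6*301*302) - 20312 = (-256790 - 545412) - 20312 = -802202 - 20312 = -822514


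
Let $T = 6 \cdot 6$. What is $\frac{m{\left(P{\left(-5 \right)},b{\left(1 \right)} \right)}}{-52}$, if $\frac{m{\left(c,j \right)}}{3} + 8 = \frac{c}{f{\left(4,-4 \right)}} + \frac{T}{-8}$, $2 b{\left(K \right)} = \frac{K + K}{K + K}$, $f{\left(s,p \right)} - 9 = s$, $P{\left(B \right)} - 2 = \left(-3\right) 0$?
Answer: $\frac{963}{1352} \approx 0.71228$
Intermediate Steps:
$P{\left(B \right)} = 2$ ($P{\left(B \right)} = 2 - 0 = 2 + 0 = 2$)
$f{\left(s,p \right)} = 9 + s$
$T = 36$
$b{\left(K \right)} = \frac{1}{2}$ ($b{\left(K \right)} = \frac{\left(K + K\right) \frac{1}{K + K}}{2} = \frac{2 K \frac{1}{2 K}}{2} = \frac{1}{2} \cdot 1 = \frac{1}{2}$)
$m{\left(c,j \right)} = - \frac{75}{2} + \frac{3 c}{13}$ ($m{\left(c,j \right)} = -24 + 3 \left(\frac{c}{9 + 4} + \frac{36}{-8}\right) = -24 + 3 \left(\frac{c}{13} + 36 \left(- \frac{1}{8}\right)\right) = -24 + 3 \left(c \frac{1}{13} - \frac{9}{2}\right) = -24 + 3 \left(\frac{c}{13} - \frac{9}{2}\right) = -24 + 3 \left(- \frac{9}{2} + \frac{c}{13}\right) = -24 + \left(- \frac{27}{2} + \frac{3 c}{13}\right) = - \frac{75}{2} + \frac{3 c}{13}$)
$\frac{m{\left(P{\left(-5 \right)},b{\left(1 \right)} \right)}}{-52} = \frac{- \frac{75}{2} + \frac{3}{13} \cdot 2}{-52} = \left(- \frac{75}{2} + \frac{6}{13}\right) \left(- \frac{1}{52}\right) = \left(- \frac{963}{26}\right) \left(- \frac{1}{52}\right) = \frac{963}{1352}$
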